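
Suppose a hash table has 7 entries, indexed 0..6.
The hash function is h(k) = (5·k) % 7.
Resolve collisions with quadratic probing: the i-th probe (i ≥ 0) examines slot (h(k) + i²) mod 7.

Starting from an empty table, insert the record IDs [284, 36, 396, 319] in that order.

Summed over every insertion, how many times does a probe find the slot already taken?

284: h=6 -> slot 6
36: h=5 -> slot 5
396: h=6, probe 6,0 -> slot 0
319: h=6, probe 6,0,3 -> slot 3
Table: [396, —, —, 319, —, 36, 284]

3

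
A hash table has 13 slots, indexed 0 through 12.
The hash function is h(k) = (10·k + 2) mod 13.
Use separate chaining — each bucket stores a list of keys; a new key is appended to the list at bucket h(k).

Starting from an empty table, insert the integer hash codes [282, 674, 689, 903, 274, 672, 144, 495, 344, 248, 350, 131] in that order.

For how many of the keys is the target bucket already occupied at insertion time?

282 -> bucket 1
674 -> bucket 8
689 -> bucket 2
903 -> bucket 10
274 -> bucket 12
672 -> bucket 1 (collision)
144 -> bucket 12 (collision)
495 -> bucket 12 (collision)
344 -> bucket 10 (collision)
248 -> bucket 12 (collision)
350 -> bucket 5
131 -> bucket 12 (collision)
Final buckets:
0: —
1: 282 -> 672
2: 689
3: —
4: —
5: 350
6: —
7: —
8: 674
9: —
10: 903 -> 344
11: —
12: 274 -> 144 -> 495 -> 248 -> 131

6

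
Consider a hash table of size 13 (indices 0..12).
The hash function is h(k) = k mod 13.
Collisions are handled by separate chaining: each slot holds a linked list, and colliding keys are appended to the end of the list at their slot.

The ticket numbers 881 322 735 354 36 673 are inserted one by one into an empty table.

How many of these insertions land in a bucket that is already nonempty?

881 -> bucket 10
322 -> bucket 10 (collision)
735 -> bucket 7
354 -> bucket 3
36 -> bucket 10 (collision)
673 -> bucket 10 (collision)
Final buckets:
0: —
1: —
2: —
3: 354
4: —
5: —
6: —
7: 735
8: —
9: —
10: 881 -> 322 -> 36 -> 673
11: —
12: —

3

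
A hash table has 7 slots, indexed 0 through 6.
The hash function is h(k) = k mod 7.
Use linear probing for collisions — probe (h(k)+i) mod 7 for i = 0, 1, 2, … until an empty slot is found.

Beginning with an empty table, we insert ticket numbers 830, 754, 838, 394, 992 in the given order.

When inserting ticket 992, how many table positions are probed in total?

3

830: h=4 → slot 4
754: h=5 → slot 5
838: h=5, probe 5,6 → slot 6
394: h=2 → slot 2
992: h=5, probe 5,6,0 → slot 0
Table: [992, -, 394, -, 830, 754, 838]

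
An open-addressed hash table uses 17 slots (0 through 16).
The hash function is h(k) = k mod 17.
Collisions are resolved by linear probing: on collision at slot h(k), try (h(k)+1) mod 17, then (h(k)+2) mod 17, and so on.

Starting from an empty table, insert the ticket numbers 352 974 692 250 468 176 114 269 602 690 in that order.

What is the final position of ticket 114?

Insert 352: h=12, slot 12 empty => index 12.
Insert 974: h=5, slot 5 empty => index 5.
Insert 692: h=12, slot 12 occupied => index 13.
Insert 250: h=12, slots 12,13 occupied => index 14.
Insert 468: h=9, slot 9 empty => index 9.
Insert 176: h=6, slot 6 empty => index 6.
Insert 114: h=12, slots 12,13,14 occupied => index 15.
Insert 269: h=14, slots 14,15 occupied => index 16.
Insert 602: h=7, slot 7 empty => index 7.
Insert 690: h=10, slot 10 empty => index 10.
Table: [-, -, -, -, -, 974, 176, 602, -, 468, 690, -, 352, 692, 250, 114, 269]

15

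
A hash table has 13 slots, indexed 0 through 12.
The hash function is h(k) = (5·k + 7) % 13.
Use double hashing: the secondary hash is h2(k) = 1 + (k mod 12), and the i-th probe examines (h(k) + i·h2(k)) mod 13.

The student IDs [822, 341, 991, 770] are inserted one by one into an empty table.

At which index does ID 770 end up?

822 hashes to 9; slot 9 is free => place at 9.
341 hashes to 9, h2=6; 9 taken => place at 2.
991 hashes to 9, h2=8; 9 taken => place at 4.
770 hashes to 9, h2=3; 9 taken => place at 12.
Table: [—, —, 341, —, 991, —, —, —, —, 822, —, —, 770]

12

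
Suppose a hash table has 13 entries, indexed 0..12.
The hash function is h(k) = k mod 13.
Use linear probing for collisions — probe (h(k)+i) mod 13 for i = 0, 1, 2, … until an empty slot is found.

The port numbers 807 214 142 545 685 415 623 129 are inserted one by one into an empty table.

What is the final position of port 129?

Insert 807: h=1, slot 1 empty -> index 1.
Insert 214: h=6, slot 6 empty -> index 6.
Insert 142: h=12, slot 12 empty -> index 12.
Insert 545: h=12, slot 12 occupied -> index 0.
Insert 685: h=9, slot 9 empty -> index 9.
Insert 415: h=12, slots 12,0,1 occupied -> index 2.
Insert 623: h=12, slots 12,0,1,2 occupied -> index 3.
Insert 129: h=12, slots 12,0,1,2,3 occupied -> index 4.
Table: [545, 807, 415, 623, 129, ., 214, ., ., 685, ., ., 142]

4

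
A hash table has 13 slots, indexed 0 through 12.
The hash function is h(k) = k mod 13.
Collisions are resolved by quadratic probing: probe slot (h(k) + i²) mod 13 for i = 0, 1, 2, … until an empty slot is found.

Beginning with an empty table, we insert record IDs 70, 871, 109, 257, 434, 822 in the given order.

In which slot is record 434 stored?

9

Insert 70: h=5, slot 5 empty → index 5.
Insert 871: h=0, slot 0 empty → index 0.
Insert 109: h=5, slot 5 occupied → index 6.
Insert 257: h=10, slot 10 empty → index 10.
Insert 434: h=5, slots 5,6 occupied → index 9.
Insert 822: h=3, slot 3 empty → index 3.
Table: [871, —, —, 822, —, 70, 109, —, —, 434, 257, —, —]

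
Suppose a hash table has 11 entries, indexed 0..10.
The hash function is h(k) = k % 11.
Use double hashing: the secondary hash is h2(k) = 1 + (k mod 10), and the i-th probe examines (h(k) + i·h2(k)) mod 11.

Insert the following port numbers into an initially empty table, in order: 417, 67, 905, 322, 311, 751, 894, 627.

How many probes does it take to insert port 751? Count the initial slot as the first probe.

417 hashes to 10; slot 10 is free → place at 10.
67 hashes to 1; slot 1 is free → place at 1.
905 hashes to 3; slot 3 is free → place at 3.
322 hashes to 3, h2=3; 3 taken → place at 6.
311 hashes to 3, h2=2; 3 taken → place at 5.
751 hashes to 3, h2=2; 3,5 taken → place at 7.
894 hashes to 3, h2=5; 3 taken → place at 8.
627 hashes to 0; slot 0 is free → place at 0.
Table: [627, 67, —, 905, —, 311, 322, 751, 894, —, 417]

3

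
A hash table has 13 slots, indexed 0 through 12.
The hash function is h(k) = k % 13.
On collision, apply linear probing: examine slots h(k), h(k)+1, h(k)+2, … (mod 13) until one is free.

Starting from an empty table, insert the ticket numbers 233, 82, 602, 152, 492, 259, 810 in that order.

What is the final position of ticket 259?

0

233: h=12 -> slot 12
82: h=4 -> slot 4
602: h=4, probe 4,5 -> slot 5
152: h=9 -> slot 9
492: h=11 -> slot 11
259: h=12, probe 12,0 -> slot 0
810: h=4, probe 4,5,6 -> slot 6
Table: [259, —, —, —, 82, 602, 810, —, —, 152, —, 492, 233]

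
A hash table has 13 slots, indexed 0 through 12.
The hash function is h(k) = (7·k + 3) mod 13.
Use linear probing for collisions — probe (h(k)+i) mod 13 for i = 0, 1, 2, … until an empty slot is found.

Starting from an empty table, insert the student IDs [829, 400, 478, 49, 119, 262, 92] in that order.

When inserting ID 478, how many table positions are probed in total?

Insert 829: h=8, slot 8 empty -> index 8.
Insert 400: h=8, slot 8 occupied -> index 9.
Insert 478: h=8, slots 8,9 occupied -> index 10.
Insert 49: h=8, slots 8,9,10 occupied -> index 11.
Insert 119: h=4, slot 4 empty -> index 4.
Insert 262: h=4, slot 4 occupied -> index 5.
Insert 92: h=10, slots 10,11 occupied -> index 12.
Table: [., ., ., ., 119, 262, ., ., 829, 400, 478, 49, 92]

3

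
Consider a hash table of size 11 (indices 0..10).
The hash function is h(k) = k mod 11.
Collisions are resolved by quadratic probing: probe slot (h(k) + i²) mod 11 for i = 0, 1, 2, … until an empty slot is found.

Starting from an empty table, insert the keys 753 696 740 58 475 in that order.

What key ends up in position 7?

58

753 hashes to 5; slot 5 is free -> place at 5.
696 hashes to 3; slot 3 is free -> place at 3.
740 hashes to 3; 3 taken -> place at 4.
58 hashes to 3; 3,4 taken -> place at 7.
475 hashes to 2; slot 2 is free -> place at 2.
Table: [—, —, 475, 696, 740, 753, —, 58, —, —, —]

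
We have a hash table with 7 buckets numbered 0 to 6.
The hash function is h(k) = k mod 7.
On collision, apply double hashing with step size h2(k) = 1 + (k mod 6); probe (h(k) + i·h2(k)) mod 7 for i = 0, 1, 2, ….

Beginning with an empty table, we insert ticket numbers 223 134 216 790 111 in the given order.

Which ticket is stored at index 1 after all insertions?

223: h=6 → slot 6
134: h=1 → slot 1
216: h=6, h2=1, probe 6,0 → slot 0
790: h=6, h2=5, probe 6,4 → slot 4
111: h=6, h2=4, probe 6,3 → slot 3
Table: [216, 134, ., 111, 790, ., 223]

134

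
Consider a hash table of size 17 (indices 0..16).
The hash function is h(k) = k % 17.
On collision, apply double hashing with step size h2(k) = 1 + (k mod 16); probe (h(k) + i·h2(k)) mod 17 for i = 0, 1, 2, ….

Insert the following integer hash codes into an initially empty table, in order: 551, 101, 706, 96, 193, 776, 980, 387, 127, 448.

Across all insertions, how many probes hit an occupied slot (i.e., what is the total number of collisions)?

551: h=7 => slot 7
101: h=16 => slot 16
706: h=9 => slot 9
96: h=11 => slot 11
193: h=6 => slot 6
776: h=11, h2=9, probe 11,3 => slot 3
980: h=11, h2=5, probe 11,16,4 => slot 4
387: h=13 => slot 13
127: h=8 => slot 8
448: h=6, h2=1, probe 6,7,8,9,10 => slot 10
Table: [—, —, —, 776, 980, —, 193, 551, 127, 706, 448, 96, —, 387, —, —, 101]

7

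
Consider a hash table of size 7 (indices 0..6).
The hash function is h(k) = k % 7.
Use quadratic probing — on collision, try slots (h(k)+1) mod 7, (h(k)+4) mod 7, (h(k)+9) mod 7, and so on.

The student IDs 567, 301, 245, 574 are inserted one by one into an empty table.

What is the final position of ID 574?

567: h=0 → slot 0
301: h=0, probe 0,1 → slot 1
245: h=0, probe 0,1,4 → slot 4
574: h=0, probe 0,1,4,2 → slot 2
Table: [567, 301, 574, ∅, 245, ∅, ∅]

2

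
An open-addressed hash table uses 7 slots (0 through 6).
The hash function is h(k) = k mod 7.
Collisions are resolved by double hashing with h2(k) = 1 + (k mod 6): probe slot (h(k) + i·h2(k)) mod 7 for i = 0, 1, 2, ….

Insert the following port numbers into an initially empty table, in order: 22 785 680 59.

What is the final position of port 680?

22: h=1 → slot 1
785: h=1, h2=6, probe 1,0 → slot 0
680: h=1, h2=3, probe 1,4 → slot 4
59: h=3 → slot 3
Table: [785, 22, ., 59, 680, ., .]

4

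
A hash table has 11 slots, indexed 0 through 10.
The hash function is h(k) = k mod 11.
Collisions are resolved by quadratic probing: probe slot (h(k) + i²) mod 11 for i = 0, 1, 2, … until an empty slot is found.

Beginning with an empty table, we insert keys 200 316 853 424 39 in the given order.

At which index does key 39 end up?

Insert 200: h=2, slot 2 empty => index 2.
Insert 316: h=8, slot 8 empty => index 8.
Insert 853: h=6, slot 6 empty => index 6.
Insert 424: h=6, slot 6 occupied => index 7.
Insert 39: h=6, slots 6,7 occupied => index 10.
Table: [-, -, 200, -, -, -, 853, 424, 316, -, 39]

10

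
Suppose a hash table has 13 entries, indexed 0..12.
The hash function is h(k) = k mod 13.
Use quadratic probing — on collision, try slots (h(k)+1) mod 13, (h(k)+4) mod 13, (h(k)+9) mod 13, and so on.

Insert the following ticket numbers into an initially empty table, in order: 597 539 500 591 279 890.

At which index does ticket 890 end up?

9

597 hashes to 12; slot 12 is free → place at 12.
539 hashes to 6; slot 6 is free → place at 6.
500 hashes to 6; 6 taken → place at 7.
591 hashes to 6; 6,7 taken → place at 10.
279 hashes to 6; 6,7,10 taken → place at 2.
890 hashes to 6; 6,7,10,2 taken → place at 9.
Table: [—, —, 279, —, —, —, 539, 500, —, 890, 591, —, 597]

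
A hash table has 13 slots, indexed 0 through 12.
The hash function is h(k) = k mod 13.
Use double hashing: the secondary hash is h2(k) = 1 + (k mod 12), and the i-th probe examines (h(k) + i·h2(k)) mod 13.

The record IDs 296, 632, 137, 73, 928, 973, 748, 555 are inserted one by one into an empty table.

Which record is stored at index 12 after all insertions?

296 hashes to 10; slot 10 is free → place at 10.
632 hashes to 8; slot 8 is free → place at 8.
137 hashes to 7; slot 7 is free → place at 7.
73 hashes to 8, h2=2; 8,10 taken → place at 12.
928 hashes to 5; slot 5 is free → place at 5.
973 hashes to 11; slot 11 is free → place at 11.
748 hashes to 7, h2=5; 7,12 taken → place at 4.
555 hashes to 9; slot 9 is free → place at 9.
Table: [-, -, -, -, 748, 928, -, 137, 632, 555, 296, 973, 73]

73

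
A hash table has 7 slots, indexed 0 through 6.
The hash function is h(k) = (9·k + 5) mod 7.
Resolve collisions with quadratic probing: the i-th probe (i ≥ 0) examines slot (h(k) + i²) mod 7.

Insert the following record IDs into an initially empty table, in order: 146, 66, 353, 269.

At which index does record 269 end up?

146: h=3 => slot 3
66: h=4 => slot 4
353: h=4, probe 4,5 => slot 5
269: h=4, probe 4,5,1 => slot 1
Table: [—, 269, —, 146, 66, 353, —]

1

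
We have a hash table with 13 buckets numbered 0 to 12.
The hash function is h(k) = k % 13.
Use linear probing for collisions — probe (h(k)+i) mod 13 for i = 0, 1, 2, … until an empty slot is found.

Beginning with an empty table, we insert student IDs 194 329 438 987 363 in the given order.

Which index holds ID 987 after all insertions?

194: h=12 => slot 12
329: h=4 => slot 4
438: h=9 => slot 9
987: h=12, probe 12,0 => slot 0
363: h=12, probe 12,0,1 => slot 1
Table: [987, 363, -, -, 329, -, -, -, -, 438, -, -, 194]

0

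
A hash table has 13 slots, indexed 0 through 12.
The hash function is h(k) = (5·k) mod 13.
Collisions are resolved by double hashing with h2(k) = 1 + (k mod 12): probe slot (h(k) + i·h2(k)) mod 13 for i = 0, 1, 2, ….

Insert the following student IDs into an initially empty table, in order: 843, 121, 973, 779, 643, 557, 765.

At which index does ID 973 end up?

843 hashes to 3; slot 3 is free -> place at 3.
121 hashes to 7; slot 7 is free -> place at 7.
973 hashes to 3, h2=2; 3 taken -> place at 5.
779 hashes to 8; slot 8 is free -> place at 8.
643 hashes to 4; slot 4 is free -> place at 4.
557 hashes to 3, h2=6; 3 taken -> place at 9.
765 hashes to 3, h2=10; 3 taken -> place at 0.
Table: [765, ., ., 843, 643, 973, ., 121, 779, 557, ., ., .]

5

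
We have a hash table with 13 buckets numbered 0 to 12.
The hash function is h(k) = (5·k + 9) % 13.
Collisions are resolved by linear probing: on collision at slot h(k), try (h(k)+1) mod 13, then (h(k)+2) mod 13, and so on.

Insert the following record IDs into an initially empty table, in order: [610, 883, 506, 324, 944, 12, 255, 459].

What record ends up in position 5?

883

610 hashes to 4; slot 4 is free → place at 4.
883 hashes to 4; 4 taken → place at 5.
506 hashes to 4; 4,5 taken → place at 6.
324 hashes to 4; 4,5,6 taken → place at 7.
944 hashes to 10; slot 10 is free → place at 10.
12 hashes to 4; 4,5,6,7 taken → place at 8.
255 hashes to 10; 10 taken → place at 11.
459 hashes to 3; slot 3 is free → place at 3.
Table: [∅, ∅, ∅, 459, 610, 883, 506, 324, 12, ∅, 944, 255, ∅]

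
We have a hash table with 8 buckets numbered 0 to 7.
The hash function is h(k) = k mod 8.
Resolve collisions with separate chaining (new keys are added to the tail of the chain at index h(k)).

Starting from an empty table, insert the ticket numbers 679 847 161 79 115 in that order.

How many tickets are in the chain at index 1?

1

Insert 679: h=7, bucket 7 empty -> new chain.
Insert 847: h=7, bucket 7 nonempty -> append to chain.
Insert 161: h=1, bucket 1 empty -> new chain.
Insert 79: h=7, bucket 7 nonempty -> append to chain.
Insert 115: h=3, bucket 3 empty -> new chain.
Final buckets:
0: _
1: 161
2: _
3: 115
4: _
5: _
6: _
7: 679 -> 847 -> 79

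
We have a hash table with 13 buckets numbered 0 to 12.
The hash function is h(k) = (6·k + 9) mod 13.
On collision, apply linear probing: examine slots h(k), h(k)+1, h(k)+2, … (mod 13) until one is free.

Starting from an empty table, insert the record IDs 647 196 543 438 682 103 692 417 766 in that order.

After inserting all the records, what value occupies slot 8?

647 hashes to 4; slot 4 is free => place at 4.
196 hashes to 2; slot 2 is free => place at 2.
543 hashes to 4; 4 taken => place at 5.
438 hashes to 11; slot 11 is free => place at 11.
682 hashes to 6; slot 6 is free => place at 6.
103 hashes to 3; slot 3 is free => place at 3.
692 hashes to 1; slot 1 is free => place at 1.
417 hashes to 2; 2,3,4,5,6 taken => place at 7.
766 hashes to 3; 3,4,5,6,7 taken => place at 8.
Table: [-, 692, 196, 103, 647, 543, 682, 417, 766, -, -, 438, -]

766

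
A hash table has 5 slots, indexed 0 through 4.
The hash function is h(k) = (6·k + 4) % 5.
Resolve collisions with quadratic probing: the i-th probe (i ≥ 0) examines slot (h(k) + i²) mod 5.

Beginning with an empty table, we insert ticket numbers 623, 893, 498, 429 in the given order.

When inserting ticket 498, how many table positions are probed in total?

3

623: h=2 → slot 2
893: h=2, probe 2,3 → slot 3
498: h=2, probe 2,3,1 → slot 1
429: h=3, probe 3,4 → slot 4
Table: [_, 498, 623, 893, 429]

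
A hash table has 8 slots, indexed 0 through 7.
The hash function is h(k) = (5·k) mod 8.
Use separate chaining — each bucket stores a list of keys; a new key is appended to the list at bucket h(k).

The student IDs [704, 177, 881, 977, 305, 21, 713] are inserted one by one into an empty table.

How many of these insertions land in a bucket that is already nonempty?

Insert 704: h=0, bucket 0 empty → new chain.
Insert 177: h=5, bucket 5 empty → new chain.
Insert 881: h=5, bucket 5 nonempty → append to chain.
Insert 977: h=5, bucket 5 nonempty → append to chain.
Insert 305: h=5, bucket 5 nonempty → append to chain.
Insert 21: h=1, bucket 1 empty → new chain.
Insert 713: h=5, bucket 5 nonempty → append to chain.
Final buckets:
0: 704
1: 21
2: .
3: .
4: .
5: 177 -> 881 -> 977 -> 305 -> 713
6: .
7: .

4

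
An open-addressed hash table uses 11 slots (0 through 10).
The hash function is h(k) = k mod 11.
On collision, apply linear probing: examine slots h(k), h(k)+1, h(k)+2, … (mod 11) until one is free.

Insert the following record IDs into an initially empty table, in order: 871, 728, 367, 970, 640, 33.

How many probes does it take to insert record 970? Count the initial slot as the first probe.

4

Insert 871: h=2, slot 2 empty -> index 2.
Insert 728: h=2, slot 2 occupied -> index 3.
Insert 367: h=4, slot 4 empty -> index 4.
Insert 970: h=2, slots 2,3,4 occupied -> index 5.
Insert 640: h=2, slots 2,3,4,5 occupied -> index 6.
Insert 33: h=0, slot 0 empty -> index 0.
Table: [33, -, 871, 728, 367, 970, 640, -, -, -, -]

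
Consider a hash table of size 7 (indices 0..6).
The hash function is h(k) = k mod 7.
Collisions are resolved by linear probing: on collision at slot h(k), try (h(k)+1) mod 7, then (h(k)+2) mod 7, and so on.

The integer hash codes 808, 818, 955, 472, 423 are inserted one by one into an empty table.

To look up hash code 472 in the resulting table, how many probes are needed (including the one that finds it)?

3

Insert 808: h=3, slot 3 empty → index 3.
Insert 818: h=6, slot 6 empty → index 6.
Insert 955: h=3, slot 3 occupied → index 4.
Insert 472: h=3, slots 3,4 occupied → index 5.
Insert 423: h=3, slots 3,4,5,6 occupied → index 0.
Table: [423, -, -, 808, 955, 472, 818]
Lookup 472: h=3, probe 3,4,5 → found at 5.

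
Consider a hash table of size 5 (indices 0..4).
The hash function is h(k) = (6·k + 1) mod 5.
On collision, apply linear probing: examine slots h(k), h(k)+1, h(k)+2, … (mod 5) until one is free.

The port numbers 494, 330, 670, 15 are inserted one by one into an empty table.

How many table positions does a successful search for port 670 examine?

2

494 hashes to 0; slot 0 is free → place at 0.
330 hashes to 1; slot 1 is free → place at 1.
670 hashes to 1; 1 taken → place at 2.
15 hashes to 1; 1,2 taken → place at 3.
Table: [494, 330, 670, 15, -]
Lookup 670: h=1, probe 1,2 → found at 2.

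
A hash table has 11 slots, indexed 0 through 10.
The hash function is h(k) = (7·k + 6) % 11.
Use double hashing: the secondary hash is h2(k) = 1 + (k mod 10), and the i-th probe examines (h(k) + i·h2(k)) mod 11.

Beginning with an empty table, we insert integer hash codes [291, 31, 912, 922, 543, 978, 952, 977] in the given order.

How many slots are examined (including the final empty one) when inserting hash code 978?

Insert 291: h=8, slot 8 empty => index 8.
Insert 31: h=3, slot 3 empty => index 3.
Insert 912: h=10, slot 10 empty => index 10.
Insert 922: h=3, h2=3, slot 3 occupied => index 6.
Insert 543: h=1, slot 1 empty => index 1.
Insert 978: h=10, h2=9, slots 10,8,6 occupied => index 4.
Insert 952: h=4, h2=3, slot 4 occupied => index 7.
Insert 977: h=3, h2=8, slot 3 occupied => index 0.
Table: [977, 543, -, 31, 978, -, 922, 952, 291, -, 912]

4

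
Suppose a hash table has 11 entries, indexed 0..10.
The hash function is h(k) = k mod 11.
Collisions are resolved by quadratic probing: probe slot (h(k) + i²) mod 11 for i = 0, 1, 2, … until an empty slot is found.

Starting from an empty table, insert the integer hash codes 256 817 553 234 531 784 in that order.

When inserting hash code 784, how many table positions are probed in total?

6

Insert 256: h=3, slot 3 empty → index 3.
Insert 817: h=3, slot 3 occupied → index 4.
Insert 553: h=3, slots 3,4 occupied → index 7.
Insert 234: h=3, slots 3,4,7 occupied → index 1.
Insert 531: h=3, slots 3,4,7,1 occupied → index 8.
Insert 784: h=3, slots 3,4,7,1,8 occupied → index 6.
Table: [_, 234, _, 256, 817, _, 784, 553, 531, _, _]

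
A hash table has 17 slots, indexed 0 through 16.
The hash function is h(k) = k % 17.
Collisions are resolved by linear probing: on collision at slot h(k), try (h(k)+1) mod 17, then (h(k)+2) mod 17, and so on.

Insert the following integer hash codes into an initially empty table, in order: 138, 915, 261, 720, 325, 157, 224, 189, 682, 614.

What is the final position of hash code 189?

8

138: h=2 => slot 2
915: h=14 => slot 14
261: h=6 => slot 6
720: h=6, probe 6,7 => slot 7
325: h=2, probe 2,3 => slot 3
157: h=4 => slot 4
224: h=3, probe 3,4,5 => slot 5
189: h=2, probe 2,3,4,5,6,7,8 => slot 8
682: h=2, probe 2,3,4,5,6,7,8,9 => slot 9
614: h=2, probe 2,3,4,5,6,7,8,9,10 => slot 10
Table: [_, _, 138, 325, 157, 224, 261, 720, 189, 682, 614, _, _, _, 915, _, _]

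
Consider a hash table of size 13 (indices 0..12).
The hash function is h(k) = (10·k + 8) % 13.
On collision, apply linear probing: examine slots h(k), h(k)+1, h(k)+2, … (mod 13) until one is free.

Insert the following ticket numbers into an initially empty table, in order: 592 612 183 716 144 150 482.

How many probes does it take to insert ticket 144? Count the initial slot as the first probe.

4

592: h=0 -> slot 0
612: h=5 -> slot 5
183: h=5, probe 5,6 -> slot 6
716: h=5, probe 5,6,7 -> slot 7
144: h=5, probe 5,6,7,8 -> slot 8
150: h=0, probe 0,1 -> slot 1
482: h=5, probe 5,6,7,8,9 -> slot 9
Table: [592, 150, ., ., ., 612, 183, 716, 144, 482, ., ., .]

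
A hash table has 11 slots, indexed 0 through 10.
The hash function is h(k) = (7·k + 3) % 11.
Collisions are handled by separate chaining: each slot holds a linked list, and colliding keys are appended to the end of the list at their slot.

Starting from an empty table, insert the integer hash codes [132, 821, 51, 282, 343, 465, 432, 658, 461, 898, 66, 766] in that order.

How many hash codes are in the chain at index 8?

132 -> bucket 3
821 -> bucket 8
51 -> bucket 8 (collision)
282 -> bucket 8 (collision)
343 -> bucket 6
465 -> bucket 2
432 -> bucket 2 (collision)
658 -> bucket 0
461 -> bucket 7
898 -> bucket 8 (collision)
66 -> bucket 3 (collision)
766 -> bucket 8 (collision)
Final buckets:
0: 658
1: ∅
2: 465 -> 432
3: 132 -> 66
4: ∅
5: ∅
6: 343
7: 461
8: 821 -> 51 -> 282 -> 898 -> 766
9: ∅
10: ∅

5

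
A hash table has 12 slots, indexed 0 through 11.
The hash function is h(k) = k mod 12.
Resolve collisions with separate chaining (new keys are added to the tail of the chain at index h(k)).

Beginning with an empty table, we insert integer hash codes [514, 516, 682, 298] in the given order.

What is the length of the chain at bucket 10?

514 -> bucket 10
516 -> bucket 0
682 -> bucket 10 (collision)
298 -> bucket 10 (collision)
Final buckets:
0: 516
1: .
2: .
3: .
4: .
5: .
6: .
7: .
8: .
9: .
10: 514 -> 682 -> 298
11: .

3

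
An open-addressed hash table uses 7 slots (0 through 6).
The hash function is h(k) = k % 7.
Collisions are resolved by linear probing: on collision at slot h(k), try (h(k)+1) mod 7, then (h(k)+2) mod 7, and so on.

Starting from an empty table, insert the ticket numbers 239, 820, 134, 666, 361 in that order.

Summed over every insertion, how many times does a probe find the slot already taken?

7

239 hashes to 1; slot 1 is free → place at 1.
820 hashes to 1; 1 taken → place at 2.
134 hashes to 1; 1,2 taken → place at 3.
666 hashes to 1; 1,2,3 taken → place at 4.
361 hashes to 4; 4 taken → place at 5.
Table: [∅, 239, 820, 134, 666, 361, ∅]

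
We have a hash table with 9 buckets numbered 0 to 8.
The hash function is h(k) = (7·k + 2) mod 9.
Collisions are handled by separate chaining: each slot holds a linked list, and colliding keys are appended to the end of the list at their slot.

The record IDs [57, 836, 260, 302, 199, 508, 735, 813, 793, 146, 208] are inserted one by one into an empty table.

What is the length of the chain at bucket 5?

2

Insert 57: h=5, bucket 5 empty -> new chain.
Insert 836: h=4, bucket 4 empty -> new chain.
Insert 260: h=4, bucket 4 nonempty -> append to chain.
Insert 302: h=1, bucket 1 empty -> new chain.
Insert 199: h=0, bucket 0 empty -> new chain.
Insert 508: h=3, bucket 3 empty -> new chain.
Insert 735: h=8, bucket 8 empty -> new chain.
Insert 813: h=5, bucket 5 nonempty -> append to chain.
Insert 793: h=0, bucket 0 nonempty -> append to chain.
Insert 146: h=7, bucket 7 empty -> new chain.
Insert 208: h=0, bucket 0 nonempty -> append to chain.
Final buckets:
0: 199 -> 793 -> 208
1: 302
2: —
3: 508
4: 836 -> 260
5: 57 -> 813
6: —
7: 146
8: 735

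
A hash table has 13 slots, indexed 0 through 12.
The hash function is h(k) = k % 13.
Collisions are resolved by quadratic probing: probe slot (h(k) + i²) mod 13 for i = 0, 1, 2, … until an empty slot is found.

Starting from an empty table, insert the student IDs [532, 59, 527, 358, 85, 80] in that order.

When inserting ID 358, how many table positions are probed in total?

3

Insert 532: h=12, slot 12 empty => index 12.
Insert 59: h=7, slot 7 empty => index 7.
Insert 527: h=7, slot 7 occupied => index 8.
Insert 358: h=7, slots 7,8 occupied => index 11.
Insert 85: h=7, slots 7,8,11 occupied => index 3.
Insert 80: h=2, slot 2 empty => index 2.
Table: [_, _, 80, 85, _, _, _, 59, 527, _, _, 358, 532]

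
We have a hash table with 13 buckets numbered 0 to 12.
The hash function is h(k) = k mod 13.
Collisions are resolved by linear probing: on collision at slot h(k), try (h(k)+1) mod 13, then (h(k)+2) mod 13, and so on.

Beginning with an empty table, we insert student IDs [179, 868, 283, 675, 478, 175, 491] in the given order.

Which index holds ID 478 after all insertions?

179 hashes to 10; slot 10 is free → place at 10.
868 hashes to 10; 10 taken → place at 11.
283 hashes to 10; 10,11 taken → place at 12.
675 hashes to 12; 12 taken → place at 0.
478 hashes to 10; 10,11,12,0 taken → place at 1.
175 hashes to 6; slot 6 is free → place at 6.
491 hashes to 10; 10,11,12,0,1 taken → place at 2.
Table: [675, 478, 491, -, -, -, 175, -, -, -, 179, 868, 283]

1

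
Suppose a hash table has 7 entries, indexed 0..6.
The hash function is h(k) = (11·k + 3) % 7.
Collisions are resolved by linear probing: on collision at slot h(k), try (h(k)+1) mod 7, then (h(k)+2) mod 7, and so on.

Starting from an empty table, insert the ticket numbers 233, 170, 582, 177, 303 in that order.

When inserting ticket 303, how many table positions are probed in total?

5

233: h=4 => slot 4
170: h=4, probe 4,5 => slot 5
582: h=0 => slot 0
177: h=4, probe 4,5,6 => slot 6
303: h=4, probe 4,5,6,0,1 => slot 1
Table: [582, 303, —, —, 233, 170, 177]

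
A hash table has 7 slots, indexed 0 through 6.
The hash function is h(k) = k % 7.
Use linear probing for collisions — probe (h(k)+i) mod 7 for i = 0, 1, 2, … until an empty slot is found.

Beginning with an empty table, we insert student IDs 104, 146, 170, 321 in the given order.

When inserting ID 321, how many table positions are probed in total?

3

104: h=6 => slot 6
146: h=6, probe 6,0 => slot 0
170: h=2 => slot 2
321: h=6, probe 6,0,1 => slot 1
Table: [146, 321, 170, —, —, —, 104]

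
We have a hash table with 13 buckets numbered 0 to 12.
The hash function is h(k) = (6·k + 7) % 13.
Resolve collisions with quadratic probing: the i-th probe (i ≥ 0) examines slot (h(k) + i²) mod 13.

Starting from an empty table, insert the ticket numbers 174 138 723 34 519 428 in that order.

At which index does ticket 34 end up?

174: h=11 => slot 11
138: h=3 => slot 3
723: h=3, probe 3,4 => slot 4
34: h=3, probe 3,4,7 => slot 7
519: h=1 => slot 1
428: h=1, probe 1,2 => slot 2
Table: [—, 519, 428, 138, 723, —, —, 34, —, —, —, 174, —]

7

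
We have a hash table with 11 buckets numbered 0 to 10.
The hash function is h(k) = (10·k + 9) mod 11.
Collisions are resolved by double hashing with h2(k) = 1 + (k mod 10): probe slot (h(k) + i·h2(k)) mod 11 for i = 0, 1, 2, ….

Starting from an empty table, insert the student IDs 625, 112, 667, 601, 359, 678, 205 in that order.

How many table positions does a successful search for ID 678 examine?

3

Insert 625: h=0, slot 0 empty => index 0.
Insert 112: h=7, slot 7 empty => index 7.
Insert 667: h=2, slot 2 empty => index 2.
Insert 601: h=2, h2=2, slot 2 occupied => index 4.
Insert 359: h=2, h2=10, slot 2 occupied => index 1.
Insert 678: h=2, h2=9, slots 2,0 occupied => index 9.
Insert 205: h=2, h2=6, slot 2 occupied => index 8.
Table: [625, 359, 667, -, 601, -, -, 112, 205, 678, -]
Lookup 678: h=2, h2=9, probe 2,0,9 → found at 9.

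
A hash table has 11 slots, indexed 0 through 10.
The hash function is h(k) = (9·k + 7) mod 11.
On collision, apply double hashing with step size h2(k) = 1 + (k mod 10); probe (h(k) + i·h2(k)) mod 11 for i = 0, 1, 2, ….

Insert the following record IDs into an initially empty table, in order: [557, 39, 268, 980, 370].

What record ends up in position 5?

980

557 hashes to 4; slot 4 is free => place at 4.
39 hashes to 6; slot 6 is free => place at 6.
268 hashes to 10; slot 10 is free => place at 10.
980 hashes to 5; slot 5 is free => place at 5.
370 hashes to 4, h2=1; 4,5,6 taken => place at 7.
Table: [—, —, —, —, 557, 980, 39, 370, —, —, 268]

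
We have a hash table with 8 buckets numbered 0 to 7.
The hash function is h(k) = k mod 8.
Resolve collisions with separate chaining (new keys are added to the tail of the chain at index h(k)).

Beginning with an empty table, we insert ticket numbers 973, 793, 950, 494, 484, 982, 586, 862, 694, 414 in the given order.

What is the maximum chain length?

Insert 973: h=5, bucket 5 empty -> new chain.
Insert 793: h=1, bucket 1 empty -> new chain.
Insert 950: h=6, bucket 6 empty -> new chain.
Insert 494: h=6, bucket 6 nonempty -> append to chain.
Insert 484: h=4, bucket 4 empty -> new chain.
Insert 982: h=6, bucket 6 nonempty -> append to chain.
Insert 586: h=2, bucket 2 empty -> new chain.
Insert 862: h=6, bucket 6 nonempty -> append to chain.
Insert 694: h=6, bucket 6 nonempty -> append to chain.
Insert 414: h=6, bucket 6 nonempty -> append to chain.
Final buckets:
0: ∅
1: 793
2: 586
3: ∅
4: 484
5: 973
6: 950 -> 494 -> 982 -> 862 -> 694 -> 414
7: ∅

6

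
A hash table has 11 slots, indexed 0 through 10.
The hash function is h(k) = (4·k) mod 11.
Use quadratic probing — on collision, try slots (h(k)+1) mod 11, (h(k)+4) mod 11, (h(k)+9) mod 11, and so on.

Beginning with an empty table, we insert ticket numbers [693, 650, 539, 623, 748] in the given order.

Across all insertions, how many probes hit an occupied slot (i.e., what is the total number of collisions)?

4

Insert 693: h=0, slot 0 empty -> index 0.
Insert 650: h=4, slot 4 empty -> index 4.
Insert 539: h=0, slot 0 occupied -> index 1.
Insert 623: h=6, slot 6 empty -> index 6.
Insert 748: h=0, slots 0,1,4 occupied -> index 9.
Table: [693, 539, _, _, 650, _, 623, _, _, 748, _]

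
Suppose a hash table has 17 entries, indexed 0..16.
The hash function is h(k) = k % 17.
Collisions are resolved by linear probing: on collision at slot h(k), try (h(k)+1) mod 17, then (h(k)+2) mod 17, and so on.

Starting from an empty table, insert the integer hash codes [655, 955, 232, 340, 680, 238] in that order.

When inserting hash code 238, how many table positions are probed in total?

655 hashes to 9; slot 9 is free -> place at 9.
955 hashes to 3; slot 3 is free -> place at 3.
232 hashes to 11; slot 11 is free -> place at 11.
340 hashes to 0; slot 0 is free -> place at 0.
680 hashes to 0; 0 taken -> place at 1.
238 hashes to 0; 0,1 taken -> place at 2.
Table: [340, 680, 238, 955, -, -, -, -, -, 655, -, 232, -, -, -, -, -]

3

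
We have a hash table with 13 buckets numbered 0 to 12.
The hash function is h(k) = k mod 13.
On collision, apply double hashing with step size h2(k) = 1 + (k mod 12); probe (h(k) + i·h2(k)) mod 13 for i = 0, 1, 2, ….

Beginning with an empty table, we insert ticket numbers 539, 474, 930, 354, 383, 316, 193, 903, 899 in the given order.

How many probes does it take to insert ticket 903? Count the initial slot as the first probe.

2

539: h=6 => slot 6
474: h=6, h2=7, probe 6,0 => slot 0
930: h=7 => slot 7
354: h=3 => slot 3
383: h=6, h2=12, probe 6,5 => slot 5
316: h=4 => slot 4
193: h=11 => slot 11
903: h=6, h2=4, probe 6,10 => slot 10
899: h=2 => slot 2
Table: [474, ∅, 899, 354, 316, 383, 539, 930, ∅, ∅, 903, 193, ∅]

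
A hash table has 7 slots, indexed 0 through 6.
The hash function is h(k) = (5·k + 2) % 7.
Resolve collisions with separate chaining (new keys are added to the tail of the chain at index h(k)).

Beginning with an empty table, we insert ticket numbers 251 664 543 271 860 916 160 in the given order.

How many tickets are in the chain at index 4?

Insert 251: h=4, bucket 4 empty → new chain.
Insert 664: h=4, bucket 4 nonempty → append to chain.
Insert 543: h=1, bucket 1 empty → new chain.
Insert 271: h=6, bucket 6 empty → new chain.
Insert 860: h=4, bucket 4 nonempty → append to chain.
Insert 916: h=4, bucket 4 nonempty → append to chain.
Insert 160: h=4, bucket 4 nonempty → append to chain.
Final buckets:
0: .
1: 543
2: .
3: .
4: 251 -> 664 -> 860 -> 916 -> 160
5: .
6: 271

5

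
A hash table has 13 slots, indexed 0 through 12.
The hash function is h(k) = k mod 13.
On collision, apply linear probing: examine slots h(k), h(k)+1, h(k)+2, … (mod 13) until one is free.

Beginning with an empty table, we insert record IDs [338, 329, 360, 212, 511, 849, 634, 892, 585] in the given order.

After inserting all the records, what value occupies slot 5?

Insert 338: h=0, slot 0 empty -> index 0.
Insert 329: h=4, slot 4 empty -> index 4.
Insert 360: h=9, slot 9 empty -> index 9.
Insert 212: h=4, slot 4 occupied -> index 5.
Insert 511: h=4, slots 4,5 occupied -> index 6.
Insert 849: h=4, slots 4,5,6 occupied -> index 7.
Insert 634: h=10, slot 10 empty -> index 10.
Insert 892: h=8, slot 8 empty -> index 8.
Insert 585: h=0, slot 0 occupied -> index 1.
Table: [338, 585, —, —, 329, 212, 511, 849, 892, 360, 634, —, —]

212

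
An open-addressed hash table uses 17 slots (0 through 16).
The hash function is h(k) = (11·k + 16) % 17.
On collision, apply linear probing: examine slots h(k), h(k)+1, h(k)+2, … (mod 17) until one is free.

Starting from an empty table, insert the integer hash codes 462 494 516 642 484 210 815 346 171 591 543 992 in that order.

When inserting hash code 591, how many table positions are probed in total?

2

462 hashes to 15; slot 15 is free => place at 15.
494 hashes to 10; slot 10 is free => place at 10.
516 hashes to 14; slot 14 is free => place at 14.
642 hashes to 6; slot 6 is free => place at 6.
484 hashes to 2; slot 2 is free => place at 2.
210 hashes to 14; 14,15 taken => place at 16.
815 hashes to 5; slot 5 is free => place at 5.
346 hashes to 14; 14,15,16 taken => place at 0.
171 hashes to 10; 10 taken => place at 11.
591 hashes to 6; 6 taken => place at 7.
543 hashes to 5; 5,6,7 taken => place at 8.
992 hashes to 14; 14,15,16,0 taken => place at 1.
Table: [346, 992, 484, ∅, ∅, 815, 642, 591, 543, ∅, 494, 171, ∅, ∅, 516, 462, 210]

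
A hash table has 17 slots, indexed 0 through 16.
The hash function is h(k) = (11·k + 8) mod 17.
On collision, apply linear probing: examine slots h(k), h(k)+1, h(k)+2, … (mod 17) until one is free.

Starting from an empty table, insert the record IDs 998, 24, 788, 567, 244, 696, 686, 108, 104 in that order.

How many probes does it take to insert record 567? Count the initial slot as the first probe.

2

998 hashes to 4; slot 4 is free -> place at 4.
24 hashes to 0; slot 0 is free -> place at 0.
788 hashes to 6; slot 6 is free -> place at 6.
567 hashes to 6; 6 taken -> place at 7.
244 hashes to 6; 6,7 taken -> place at 8.
696 hashes to 14; slot 14 is free -> place at 14.
686 hashes to 6; 6,7,8 taken -> place at 9.
108 hashes to 6; 6,7,8,9 taken -> place at 10.
104 hashes to 13; slot 13 is free -> place at 13.
Table: [24, —, —, —, 998, —, 788, 567, 244, 686, 108, —, —, 104, 696, —, —]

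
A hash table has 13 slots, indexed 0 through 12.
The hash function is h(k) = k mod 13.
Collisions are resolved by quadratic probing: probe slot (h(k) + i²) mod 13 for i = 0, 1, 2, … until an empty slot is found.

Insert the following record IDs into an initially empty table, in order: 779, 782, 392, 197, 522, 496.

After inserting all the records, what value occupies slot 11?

779: h=12 => slot 12
782: h=2 => slot 2
392: h=2, probe 2,3 => slot 3
197: h=2, probe 2,3,6 => slot 6
522: h=2, probe 2,3,6,11 => slot 11
496: h=2, probe 2,3,6,11,5 => slot 5
Table: [., ., 782, 392, ., 496, 197, ., ., ., ., 522, 779]

522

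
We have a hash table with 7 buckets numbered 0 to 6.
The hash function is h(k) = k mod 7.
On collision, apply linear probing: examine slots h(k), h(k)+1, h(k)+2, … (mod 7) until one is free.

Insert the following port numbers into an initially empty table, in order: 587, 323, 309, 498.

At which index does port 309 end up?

587 hashes to 6; slot 6 is free → place at 6.
323 hashes to 1; slot 1 is free → place at 1.
309 hashes to 1; 1 taken → place at 2.
498 hashes to 1; 1,2 taken → place at 3.
Table: [∅, 323, 309, 498, ∅, ∅, 587]

2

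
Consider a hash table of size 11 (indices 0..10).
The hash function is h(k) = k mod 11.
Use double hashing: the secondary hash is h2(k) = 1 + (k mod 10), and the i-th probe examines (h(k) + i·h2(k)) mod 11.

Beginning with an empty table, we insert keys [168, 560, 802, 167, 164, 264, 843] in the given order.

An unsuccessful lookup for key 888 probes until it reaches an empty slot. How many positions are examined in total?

168 hashes to 3; slot 3 is free -> place at 3.
560 hashes to 10; slot 10 is free -> place at 10.
802 hashes to 10, h2=3; 10 taken -> place at 2.
167 hashes to 2, h2=8; 2,10 taken -> place at 7.
164 hashes to 10, h2=5; 10 taken -> place at 4.
264 hashes to 0; slot 0 is free -> place at 0.
843 hashes to 7, h2=4; 7,0,4 taken -> place at 8.
Table: [264, _, 802, 168, 164, _, _, 167, 843, _, 560]
Lookup 888: h=8, h2=9, probe 8,6 → slot 6 empty, not found.

2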